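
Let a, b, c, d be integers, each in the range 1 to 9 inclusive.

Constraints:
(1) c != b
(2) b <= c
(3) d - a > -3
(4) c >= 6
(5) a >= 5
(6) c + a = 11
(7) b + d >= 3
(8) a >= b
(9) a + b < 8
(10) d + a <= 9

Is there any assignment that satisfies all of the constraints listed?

Satisfiable

Setting (a, b, c, d) = (5, 1, 6, 3) satisfies everything: constraint 3: d - a = -2; constraint 6: c + a = 11; constraint 7: b + d = 4, and the others follow.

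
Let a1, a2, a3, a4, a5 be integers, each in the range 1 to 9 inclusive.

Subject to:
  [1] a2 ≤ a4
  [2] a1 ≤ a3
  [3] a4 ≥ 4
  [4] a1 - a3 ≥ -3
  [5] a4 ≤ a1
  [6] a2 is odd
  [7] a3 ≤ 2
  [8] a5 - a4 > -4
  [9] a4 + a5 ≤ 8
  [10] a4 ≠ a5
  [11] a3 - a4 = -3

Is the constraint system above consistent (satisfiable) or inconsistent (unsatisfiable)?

Unsatisfiable

From constraints 3 and 5: a1 ≥ a4 and a4 ≥ 4, so a1 ≥ 4. From constraints 2 and 7: a1 ≤ a3 and a3 ≤ 2, so a1 ≤ 2. But 2 < 4, so no value of a1 works.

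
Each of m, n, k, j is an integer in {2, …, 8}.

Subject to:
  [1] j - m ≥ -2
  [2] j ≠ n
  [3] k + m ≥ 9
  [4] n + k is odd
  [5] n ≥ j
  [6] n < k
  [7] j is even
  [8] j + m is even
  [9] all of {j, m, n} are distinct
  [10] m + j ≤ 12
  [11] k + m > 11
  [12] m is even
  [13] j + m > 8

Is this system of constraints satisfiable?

Satisfiable

One satisfying assignment is m = 6, n = 5, k = 6, j = 4.
For the less obvious constraints — constraint 1: j - m = -2; constraint 3: k + m = 12; constraint 10: m + j = 10 — and the others hold by inspection.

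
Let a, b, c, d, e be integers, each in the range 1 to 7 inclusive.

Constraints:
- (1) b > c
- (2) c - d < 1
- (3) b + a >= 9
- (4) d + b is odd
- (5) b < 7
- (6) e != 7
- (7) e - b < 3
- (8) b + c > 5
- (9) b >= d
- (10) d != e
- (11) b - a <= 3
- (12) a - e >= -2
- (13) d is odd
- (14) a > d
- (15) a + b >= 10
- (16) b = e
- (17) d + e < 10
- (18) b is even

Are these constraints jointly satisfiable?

Satisfiable

Take a = 6, b = 6, c = 1, d = 1, e = 6. Then constraint 2: c - d = 0; constraint 3: b + a = 12, and every other listed constraint is also met.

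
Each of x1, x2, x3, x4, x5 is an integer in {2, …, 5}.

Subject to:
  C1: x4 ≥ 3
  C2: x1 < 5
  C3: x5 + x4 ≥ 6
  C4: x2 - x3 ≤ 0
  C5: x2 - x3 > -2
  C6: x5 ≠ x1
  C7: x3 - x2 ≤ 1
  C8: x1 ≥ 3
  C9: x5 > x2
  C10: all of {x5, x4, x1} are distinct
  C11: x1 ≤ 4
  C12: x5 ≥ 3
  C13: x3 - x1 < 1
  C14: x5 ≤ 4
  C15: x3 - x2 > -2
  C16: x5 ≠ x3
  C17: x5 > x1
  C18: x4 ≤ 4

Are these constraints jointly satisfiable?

Constraints 1, 8, 11, 12, 14, and 18 confine each of x5, x4, x1 to the 2 values {3, 4}.
Constraint 10 requires all 3 of them to be distinct, but only 2 values are available — impossible by the pigeonhole principle.

Unsatisfiable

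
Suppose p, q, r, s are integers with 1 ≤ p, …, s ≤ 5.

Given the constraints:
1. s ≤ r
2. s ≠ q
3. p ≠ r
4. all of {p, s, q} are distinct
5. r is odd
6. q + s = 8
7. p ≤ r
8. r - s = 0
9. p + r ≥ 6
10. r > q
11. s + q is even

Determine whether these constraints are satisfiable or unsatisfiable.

Take p = 4, q = 3, r = 5, s = 5. Then constraint 6: q + s = 8; constraint 8: r - s = 0, and every other listed constraint is also met.

Satisfiable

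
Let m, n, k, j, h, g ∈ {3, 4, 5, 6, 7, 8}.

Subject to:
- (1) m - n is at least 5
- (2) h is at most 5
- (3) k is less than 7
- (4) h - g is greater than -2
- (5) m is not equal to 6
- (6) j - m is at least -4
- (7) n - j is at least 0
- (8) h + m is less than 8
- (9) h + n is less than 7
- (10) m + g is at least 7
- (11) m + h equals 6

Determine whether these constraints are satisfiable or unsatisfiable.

Constraints 1, 6, and 7 give n − j ≥ 0, j − m ≥ -4, m − n ≥ 5.
Adding all 3 inequalities: the left sides telescope to 0, and the right sides sum to 0 + (-4) + 5 = 1. So 0 ≥ 1, which is false.

Unsatisfiable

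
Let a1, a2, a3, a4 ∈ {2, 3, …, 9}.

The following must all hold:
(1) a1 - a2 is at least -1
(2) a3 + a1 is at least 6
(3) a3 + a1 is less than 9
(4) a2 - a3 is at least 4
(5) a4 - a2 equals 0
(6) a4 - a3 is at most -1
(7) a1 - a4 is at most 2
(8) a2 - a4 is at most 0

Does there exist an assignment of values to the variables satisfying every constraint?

Unsatisfiable

Constraints 1, 4, 6, and 7 give a3 − a4 ≥ 1, a4 − a1 ≥ -2, a1 − a2 ≥ -1, a2 − a3 ≥ 4.
Adding all 4 inequalities: the left sides telescope to 0, and the right sides sum to 1 + (-2) + (-1) + 4 = 2. So 0 ≥ 2, which is false.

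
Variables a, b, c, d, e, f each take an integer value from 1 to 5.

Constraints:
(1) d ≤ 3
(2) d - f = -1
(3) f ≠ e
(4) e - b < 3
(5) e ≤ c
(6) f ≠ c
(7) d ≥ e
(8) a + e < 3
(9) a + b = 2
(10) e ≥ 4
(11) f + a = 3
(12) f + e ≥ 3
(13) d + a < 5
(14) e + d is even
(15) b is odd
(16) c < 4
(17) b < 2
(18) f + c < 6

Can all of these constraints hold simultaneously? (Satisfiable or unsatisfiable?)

Unsatisfiable

From constraints 5 and 10: c ≥ e and e ≥ 4, so c ≥ 4. From constraint 16: c ≤ 3. But 3 < 4, so no value of c works.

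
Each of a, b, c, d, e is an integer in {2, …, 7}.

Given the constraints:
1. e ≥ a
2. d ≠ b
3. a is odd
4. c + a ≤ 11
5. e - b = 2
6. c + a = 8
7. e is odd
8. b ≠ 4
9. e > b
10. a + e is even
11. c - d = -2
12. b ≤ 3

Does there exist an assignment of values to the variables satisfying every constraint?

Satisfiable

The assignment a = 5, b = 3, c = 3, d = 5, e = 5 works:
  constraint 4 holds since c + a = 8.
  constraint 5 holds since e - b = 2.
The rest check out directly.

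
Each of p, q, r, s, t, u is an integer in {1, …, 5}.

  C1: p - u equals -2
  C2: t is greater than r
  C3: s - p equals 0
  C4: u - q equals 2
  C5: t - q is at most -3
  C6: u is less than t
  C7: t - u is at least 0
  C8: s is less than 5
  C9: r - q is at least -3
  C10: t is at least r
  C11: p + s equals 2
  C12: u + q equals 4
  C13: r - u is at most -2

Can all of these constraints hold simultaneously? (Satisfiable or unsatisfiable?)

Constraints 5, 7, 9, and 13 give r − q ≥ -3, q − t ≥ 3, t − u ≥ 0, u − r ≥ 2.
Adding all 4 inequalities: the left sides telescope to 0, and the right sides sum to (-3) + 3 + 0 + 2 = 2. So 0 ≥ 2, which is false.

Unsatisfiable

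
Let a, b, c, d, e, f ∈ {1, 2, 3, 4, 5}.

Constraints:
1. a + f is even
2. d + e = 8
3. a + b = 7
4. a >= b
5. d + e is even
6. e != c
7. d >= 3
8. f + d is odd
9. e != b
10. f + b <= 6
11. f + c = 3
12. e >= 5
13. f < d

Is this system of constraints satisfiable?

Satisfiable

Try a = 4, b = 3, c = 1, d = 3, e = 5, f = 2.
Check constraint 2: d + e = 8; constraint 3: a + b = 7; constraint 10: f + b = 5. The remaining constraints are straightforward to verify.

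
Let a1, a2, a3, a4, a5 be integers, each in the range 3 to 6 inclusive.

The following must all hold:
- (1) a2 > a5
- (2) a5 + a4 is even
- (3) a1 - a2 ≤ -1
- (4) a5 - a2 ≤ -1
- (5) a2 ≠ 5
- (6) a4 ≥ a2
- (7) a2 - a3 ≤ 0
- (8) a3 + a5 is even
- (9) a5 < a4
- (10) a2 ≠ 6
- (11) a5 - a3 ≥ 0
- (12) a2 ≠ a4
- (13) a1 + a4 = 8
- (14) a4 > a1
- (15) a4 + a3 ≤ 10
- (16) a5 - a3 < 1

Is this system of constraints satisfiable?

Unsatisfiable

Constraints 4, 7, and 11 give a3 − a2 ≥ 0, a2 − a5 ≥ 1, a5 − a3 ≥ 0.
Adding all 3 inequalities: the left sides telescope to 0, and the right sides sum to 0 + 1 + 0 = 1. So 0 ≥ 1, which is false.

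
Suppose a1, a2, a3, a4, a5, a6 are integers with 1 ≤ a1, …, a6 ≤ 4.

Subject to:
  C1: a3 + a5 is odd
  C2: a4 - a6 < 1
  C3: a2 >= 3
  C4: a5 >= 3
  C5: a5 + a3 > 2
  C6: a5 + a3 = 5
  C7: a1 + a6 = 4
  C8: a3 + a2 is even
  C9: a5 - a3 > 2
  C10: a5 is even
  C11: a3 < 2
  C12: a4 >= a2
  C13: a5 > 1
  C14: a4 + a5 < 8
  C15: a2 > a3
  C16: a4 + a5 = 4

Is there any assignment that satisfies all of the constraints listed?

From constraints 3 and 12: a4 ≥ a2 ≥ 3. From constraint 4: a5 ≥ 3. Hence a4 + a5 ≥ 6. But constraint 16 requires a4 + a5 = 4, and 4 < 6. Contradiction.

Unsatisfiable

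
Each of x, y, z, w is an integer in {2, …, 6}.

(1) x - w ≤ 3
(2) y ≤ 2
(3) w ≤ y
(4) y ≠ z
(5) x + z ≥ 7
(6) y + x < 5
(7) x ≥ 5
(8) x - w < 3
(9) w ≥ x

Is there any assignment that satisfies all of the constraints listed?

Unsatisfiable

From constraints 7 and 9: w ≥ x and x ≥ 5, so w ≥ 5. From constraints 2 and 3: w ≤ y and y ≤ 2, so w ≤ 2. But 2 < 5, so no value of w works.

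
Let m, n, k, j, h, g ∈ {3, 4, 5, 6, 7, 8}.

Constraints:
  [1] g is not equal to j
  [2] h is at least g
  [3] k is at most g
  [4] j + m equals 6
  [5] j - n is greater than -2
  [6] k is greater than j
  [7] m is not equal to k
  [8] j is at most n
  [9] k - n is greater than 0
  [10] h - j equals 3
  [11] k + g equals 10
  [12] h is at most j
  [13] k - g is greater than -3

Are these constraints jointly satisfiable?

Constraints 2, 3, 8, 9, and 12 give j ≤ n, n < k, k ≤ g, g ≤ h, h ≤ j. Chaining: j ≤ n < k ≤ g ≤ h ≤ j, which forces j < j — impossible.

Unsatisfiable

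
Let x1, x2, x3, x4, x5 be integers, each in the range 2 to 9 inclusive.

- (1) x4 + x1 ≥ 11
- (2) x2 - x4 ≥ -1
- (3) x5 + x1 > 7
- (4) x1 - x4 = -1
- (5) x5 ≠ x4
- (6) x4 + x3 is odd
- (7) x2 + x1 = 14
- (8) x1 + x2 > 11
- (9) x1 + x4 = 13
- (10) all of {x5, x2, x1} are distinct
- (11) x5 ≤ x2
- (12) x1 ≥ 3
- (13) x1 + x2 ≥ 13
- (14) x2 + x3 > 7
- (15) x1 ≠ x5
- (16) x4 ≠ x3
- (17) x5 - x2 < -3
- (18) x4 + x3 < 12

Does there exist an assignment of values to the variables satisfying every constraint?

Satisfiable

The assignment x1 = 6, x2 = 8, x3 = 2, x4 = 7, x5 = 2 works:
  constraint 1 holds since x4 + x1 = 13.
  constraint 2 holds since x2 - x4 = 1.
The rest check out directly.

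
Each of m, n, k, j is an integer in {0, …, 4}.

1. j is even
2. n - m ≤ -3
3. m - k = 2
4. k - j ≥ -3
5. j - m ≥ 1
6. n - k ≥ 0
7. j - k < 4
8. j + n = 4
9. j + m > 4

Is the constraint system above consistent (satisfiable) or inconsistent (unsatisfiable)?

Unsatisfiable

Constraints 2, 4, 5, and 6 give n − k ≥ 0, k − j ≥ -3, j − m ≥ 1, m − n ≥ 3.
Adding all 4 inequalities: the left sides telescope to 0, and the right sides sum to 0 + (-3) + 1 + 3 = 1. So 0 ≥ 1, which is false.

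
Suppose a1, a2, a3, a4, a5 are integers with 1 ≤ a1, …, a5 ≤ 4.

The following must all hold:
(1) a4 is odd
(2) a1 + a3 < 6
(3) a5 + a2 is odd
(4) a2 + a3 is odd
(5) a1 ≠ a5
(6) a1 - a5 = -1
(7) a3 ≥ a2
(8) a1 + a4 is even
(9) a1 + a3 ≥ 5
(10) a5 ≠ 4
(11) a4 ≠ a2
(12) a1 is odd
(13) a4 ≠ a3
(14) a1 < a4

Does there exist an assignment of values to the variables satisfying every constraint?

The assignment a1 = 1, a2 = 1, a3 = 4, a4 = 3, a5 = 2 works:
  constraint 2 holds since a1 + a3 = 5.
  constraint 6 holds since a1 - a5 = -1.
The rest check out directly.

Satisfiable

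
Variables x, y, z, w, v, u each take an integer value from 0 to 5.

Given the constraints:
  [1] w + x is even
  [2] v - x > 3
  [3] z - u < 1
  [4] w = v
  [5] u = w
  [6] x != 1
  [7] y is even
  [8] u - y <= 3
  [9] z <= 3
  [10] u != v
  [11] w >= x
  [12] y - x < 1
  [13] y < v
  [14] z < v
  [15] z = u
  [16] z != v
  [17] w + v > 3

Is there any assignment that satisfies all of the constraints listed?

From constraints 4, 5, and 15, z = u = w = v, so z = v. But constraint 16 says z ≠ v. Contradiction.

Unsatisfiable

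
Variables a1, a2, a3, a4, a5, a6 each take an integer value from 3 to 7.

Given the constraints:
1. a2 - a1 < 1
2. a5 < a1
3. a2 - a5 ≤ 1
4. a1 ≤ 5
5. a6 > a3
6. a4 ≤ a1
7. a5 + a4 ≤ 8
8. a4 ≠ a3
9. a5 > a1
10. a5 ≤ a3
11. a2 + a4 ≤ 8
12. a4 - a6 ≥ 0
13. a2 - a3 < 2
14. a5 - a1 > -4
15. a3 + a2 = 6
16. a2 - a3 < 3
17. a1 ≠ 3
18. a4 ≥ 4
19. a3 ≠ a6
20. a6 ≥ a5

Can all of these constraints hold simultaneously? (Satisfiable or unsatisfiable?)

Unsatisfiable

Constraints 5, 6, 9, 10, and 12 give a3 < a6, a6 ≤ a4, a4 ≤ a1, a1 < a5, a5 ≤ a3. Chaining: a3 < a6 ≤ a4 ≤ a1 < a5 ≤ a3, which forces a3 < a3 — impossible.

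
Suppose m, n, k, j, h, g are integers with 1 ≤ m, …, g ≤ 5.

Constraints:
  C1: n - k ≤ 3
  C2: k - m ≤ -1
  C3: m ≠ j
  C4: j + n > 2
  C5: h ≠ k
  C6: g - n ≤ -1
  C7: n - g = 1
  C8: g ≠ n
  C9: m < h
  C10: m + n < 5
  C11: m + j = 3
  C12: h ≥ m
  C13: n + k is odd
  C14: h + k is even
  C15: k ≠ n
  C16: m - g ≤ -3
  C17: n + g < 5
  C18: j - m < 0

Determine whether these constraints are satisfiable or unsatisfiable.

Constraints 1, 2, 6, and 16 give g − m ≥ 3, m − k ≥ 1, k − n ≥ -3, n − g ≥ 1.
Adding all 4 inequalities: the left sides telescope to 0, and the right sides sum to 3 + 1 + (-3) + 1 = 2. So 0 ≥ 2, which is false.

Unsatisfiable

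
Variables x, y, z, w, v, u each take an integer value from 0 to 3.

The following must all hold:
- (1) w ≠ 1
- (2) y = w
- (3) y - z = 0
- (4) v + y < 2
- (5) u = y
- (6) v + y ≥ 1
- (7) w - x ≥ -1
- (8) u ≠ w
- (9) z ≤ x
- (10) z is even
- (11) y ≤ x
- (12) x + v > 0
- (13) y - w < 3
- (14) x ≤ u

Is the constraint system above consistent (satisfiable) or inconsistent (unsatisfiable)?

Unsatisfiable

From constraints 2 and 5, u = y = w, so u = w. But constraint 8 says u ≠ w. Contradiction.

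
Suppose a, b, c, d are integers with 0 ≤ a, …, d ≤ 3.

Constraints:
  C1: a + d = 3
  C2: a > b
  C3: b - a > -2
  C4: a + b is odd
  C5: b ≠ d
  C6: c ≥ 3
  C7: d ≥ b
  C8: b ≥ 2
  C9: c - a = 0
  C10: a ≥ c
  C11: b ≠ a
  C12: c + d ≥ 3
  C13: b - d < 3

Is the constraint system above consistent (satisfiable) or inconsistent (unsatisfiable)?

Unsatisfiable

From constraints 6 and 10: a ≥ c ≥ 3. From constraints 7 and 8: d ≥ b ≥ 2. Hence a + d ≥ 5. But constraint 1 requires a + d = 3, and 3 < 5. Contradiction.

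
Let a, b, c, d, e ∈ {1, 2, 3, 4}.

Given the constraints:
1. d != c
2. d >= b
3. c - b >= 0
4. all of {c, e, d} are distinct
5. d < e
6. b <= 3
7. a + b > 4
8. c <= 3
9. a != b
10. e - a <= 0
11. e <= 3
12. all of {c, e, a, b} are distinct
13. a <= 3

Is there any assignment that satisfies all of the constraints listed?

Unsatisfiable

Constraints 6, 8, 11, and 13 confine each of c, e, a, b to the 3 values {1, …, 3} (the domain already gives each ≥ 1).
Constraint 12 requires all 4 of them to be distinct, but only 3 values are available — impossible by the pigeonhole principle.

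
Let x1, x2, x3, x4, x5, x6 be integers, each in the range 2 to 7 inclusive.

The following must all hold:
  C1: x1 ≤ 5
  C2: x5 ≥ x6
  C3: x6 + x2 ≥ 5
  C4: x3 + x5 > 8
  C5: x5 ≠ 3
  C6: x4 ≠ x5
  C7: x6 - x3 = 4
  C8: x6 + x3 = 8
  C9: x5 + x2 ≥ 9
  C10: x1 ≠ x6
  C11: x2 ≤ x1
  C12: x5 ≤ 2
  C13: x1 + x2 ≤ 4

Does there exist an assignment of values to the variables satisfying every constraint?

Unsatisfiable

From constraint 12: x5 ≤ 2. From constraints 1 and 11: x2 ≤ x1 ≤ 5. Hence x5 + x2 ≤ 7. But constraint 9 requires x5 + x2 ≥ 9, and 9 > 7. Contradiction.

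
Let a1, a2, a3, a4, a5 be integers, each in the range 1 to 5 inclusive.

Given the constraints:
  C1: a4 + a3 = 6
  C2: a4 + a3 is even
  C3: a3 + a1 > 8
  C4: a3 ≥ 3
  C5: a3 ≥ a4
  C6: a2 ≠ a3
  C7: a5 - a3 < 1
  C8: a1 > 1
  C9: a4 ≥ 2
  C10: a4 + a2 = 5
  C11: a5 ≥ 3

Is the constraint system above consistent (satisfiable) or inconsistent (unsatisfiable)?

Satisfiable

The assignment a1 = 5, a2 = 3, a3 = 4, a4 = 2, a5 = 4 works:
  constraint 1 holds since a4 + a3 = 6.
  constraint 3 holds since a3 + a1 = 9.
  constraint 7 holds since a5 - a3 = 0.
The rest check out directly.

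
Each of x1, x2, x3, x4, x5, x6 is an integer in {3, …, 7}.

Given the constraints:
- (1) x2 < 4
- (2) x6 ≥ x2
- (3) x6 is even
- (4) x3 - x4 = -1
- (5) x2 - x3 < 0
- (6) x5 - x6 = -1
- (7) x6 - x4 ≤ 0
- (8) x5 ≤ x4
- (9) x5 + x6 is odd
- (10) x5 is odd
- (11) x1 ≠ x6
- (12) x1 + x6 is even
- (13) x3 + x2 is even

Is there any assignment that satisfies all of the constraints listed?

Satisfiable

One satisfying assignment is x1 = 6, x2 = 3, x3 = 5, x4 = 6, x5 = 3, x6 = 4.
For the less obvious constraints — constraint 4: x3 - x4 = -1; constraint 5: x2 - x3 = -2; constraint 6: x5 - x6 = -1 — and the others hold by inspection.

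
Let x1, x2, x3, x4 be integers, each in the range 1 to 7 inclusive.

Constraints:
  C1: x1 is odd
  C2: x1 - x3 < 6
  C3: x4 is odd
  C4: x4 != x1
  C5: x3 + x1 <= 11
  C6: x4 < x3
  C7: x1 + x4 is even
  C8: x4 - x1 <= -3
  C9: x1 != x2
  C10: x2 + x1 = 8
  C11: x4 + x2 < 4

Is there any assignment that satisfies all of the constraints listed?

Satisfiable

One satisfying assignment is x1 = 7, x2 = 1, x3 = 2, x4 = 1.
For the less obvious constraints — constraint 2: x1 - x3 = 5; constraint 5: x3 + x1 = 9; constraint 8: x4 - x1 = -6 — and the others hold by inspection.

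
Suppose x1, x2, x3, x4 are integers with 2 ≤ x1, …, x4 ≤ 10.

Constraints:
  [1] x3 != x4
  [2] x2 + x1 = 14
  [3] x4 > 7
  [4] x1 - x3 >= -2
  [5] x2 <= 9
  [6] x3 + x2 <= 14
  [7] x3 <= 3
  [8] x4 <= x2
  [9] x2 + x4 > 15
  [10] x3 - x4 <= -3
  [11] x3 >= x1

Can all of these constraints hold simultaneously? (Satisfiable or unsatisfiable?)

From constraint 5: x2 ≤ 9. From constraints 7 and 11: x1 ≤ x3 ≤ 3. Hence x2 + x1 ≤ 12. But constraint 2 requires x2 + x1 = 14, and 14 > 12. Contradiction.

Unsatisfiable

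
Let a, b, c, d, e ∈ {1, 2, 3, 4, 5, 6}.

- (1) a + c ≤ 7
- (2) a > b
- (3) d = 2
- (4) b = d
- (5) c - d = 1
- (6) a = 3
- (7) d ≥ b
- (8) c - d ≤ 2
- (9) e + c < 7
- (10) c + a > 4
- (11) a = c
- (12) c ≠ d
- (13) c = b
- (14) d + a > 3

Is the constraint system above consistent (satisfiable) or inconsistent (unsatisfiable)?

Unsatisfiable

Constraint 6 fixes a = 3 and constraint 3 fixes d = 2. Constraints 4, 11, and 13 give a = c = b = d, so a = d. But 3 ≠ 2 — contradiction.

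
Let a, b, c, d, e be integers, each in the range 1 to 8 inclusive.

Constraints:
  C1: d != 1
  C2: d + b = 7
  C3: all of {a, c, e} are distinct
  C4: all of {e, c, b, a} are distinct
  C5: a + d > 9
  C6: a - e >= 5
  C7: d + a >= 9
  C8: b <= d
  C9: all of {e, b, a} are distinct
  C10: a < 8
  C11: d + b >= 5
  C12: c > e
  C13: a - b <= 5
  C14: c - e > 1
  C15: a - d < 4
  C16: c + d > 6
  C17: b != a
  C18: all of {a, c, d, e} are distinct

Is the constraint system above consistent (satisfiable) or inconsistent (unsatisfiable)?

Satisfiable

Take a = 6, b = 2, c = 3, d = 5, e = 1. Then constraint 2: d + b = 7; constraint 5: a + d = 11; constraint 6: a - e = 5, and every other listed constraint is also met.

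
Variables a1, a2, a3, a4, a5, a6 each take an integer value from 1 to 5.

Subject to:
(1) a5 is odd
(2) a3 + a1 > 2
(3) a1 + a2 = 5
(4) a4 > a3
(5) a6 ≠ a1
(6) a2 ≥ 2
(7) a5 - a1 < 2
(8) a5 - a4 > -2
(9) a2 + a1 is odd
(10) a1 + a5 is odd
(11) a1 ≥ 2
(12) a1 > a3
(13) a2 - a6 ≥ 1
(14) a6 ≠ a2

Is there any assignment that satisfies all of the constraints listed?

Satisfiable

Take a1 = 2, a2 = 3, a3 = 1, a4 = 2, a5 = 1, a6 = 1. Then constraint 2: a3 + a1 = 3; constraint 3: a1 + a2 = 5; constraint 7: a5 - a1 = -1, and every other listed constraint is also met.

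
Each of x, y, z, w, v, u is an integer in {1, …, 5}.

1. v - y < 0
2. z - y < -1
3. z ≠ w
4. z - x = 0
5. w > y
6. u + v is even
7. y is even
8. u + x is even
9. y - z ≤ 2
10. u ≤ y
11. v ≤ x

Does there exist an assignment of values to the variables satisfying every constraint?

The assignment x = 2, y = 4, z = 2, w = 5, v = 2, u = 2 works:
  constraint 1 holds since v - y = -2.
  constraint 2 holds since z - y = -2.
The rest check out directly.

Satisfiable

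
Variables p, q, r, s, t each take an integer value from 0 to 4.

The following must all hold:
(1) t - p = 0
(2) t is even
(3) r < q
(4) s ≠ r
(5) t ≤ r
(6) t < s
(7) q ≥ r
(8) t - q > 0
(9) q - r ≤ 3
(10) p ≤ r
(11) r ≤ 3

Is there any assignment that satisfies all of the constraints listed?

Constraints 5, 7, and 8 give t ≤ r, r ≤ q, q < t. Chaining: t ≤ r ≤ q < t, which forces t < t — impossible.

Unsatisfiable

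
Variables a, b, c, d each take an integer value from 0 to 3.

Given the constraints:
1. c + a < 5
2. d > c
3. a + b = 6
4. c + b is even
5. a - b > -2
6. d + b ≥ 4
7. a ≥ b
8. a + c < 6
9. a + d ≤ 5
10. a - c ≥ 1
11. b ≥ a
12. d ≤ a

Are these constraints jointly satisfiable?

The assignment a = 3, b = 3, c = 1, d = 2 works:
  constraint 1 holds since c + a = 4.
  constraint 3 holds since a + b = 6.
The rest check out directly.

Satisfiable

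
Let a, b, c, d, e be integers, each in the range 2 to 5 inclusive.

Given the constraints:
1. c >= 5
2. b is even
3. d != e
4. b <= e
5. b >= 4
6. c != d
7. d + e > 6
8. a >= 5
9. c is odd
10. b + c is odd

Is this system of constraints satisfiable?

Take a = 5, b = 4, c = 5, d = 3, e = 5. Then constraint 2: b = 4 is even; constraint 7: d + e = 8, and every other listed constraint is also met.

Satisfiable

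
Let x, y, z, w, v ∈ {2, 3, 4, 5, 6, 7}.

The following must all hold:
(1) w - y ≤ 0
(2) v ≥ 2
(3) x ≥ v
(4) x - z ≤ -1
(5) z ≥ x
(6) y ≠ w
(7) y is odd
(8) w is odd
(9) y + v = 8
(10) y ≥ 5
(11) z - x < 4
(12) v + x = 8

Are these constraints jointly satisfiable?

Satisfiable

The assignment x = 5, y = 5, z = 6, w = 3, v = 3 works:
  constraint 1 holds since w - y = -2.
  constraint 4 holds since x - z = -1.
  constraint 9 holds since y + v = 8.
The rest check out directly.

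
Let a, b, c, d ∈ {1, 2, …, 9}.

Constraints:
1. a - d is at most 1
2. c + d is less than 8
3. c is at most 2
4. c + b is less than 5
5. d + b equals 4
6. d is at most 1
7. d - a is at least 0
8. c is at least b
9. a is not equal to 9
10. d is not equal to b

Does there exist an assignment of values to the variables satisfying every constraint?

Unsatisfiable

From constraint 6: d ≤ 1. From constraints 3 and 8: b ≤ c ≤ 2. Hence d + b ≤ 3. But constraint 5 requires d + b = 4, and 4 > 3. Contradiction.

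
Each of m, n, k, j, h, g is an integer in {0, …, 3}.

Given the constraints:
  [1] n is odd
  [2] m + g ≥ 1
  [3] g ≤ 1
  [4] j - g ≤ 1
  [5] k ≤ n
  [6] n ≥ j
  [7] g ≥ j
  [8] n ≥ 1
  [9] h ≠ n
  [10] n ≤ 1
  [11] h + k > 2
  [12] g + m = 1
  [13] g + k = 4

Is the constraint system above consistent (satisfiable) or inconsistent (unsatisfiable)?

Unsatisfiable

From constraint 3: g ≤ 1. From constraints 5 and 10: k ≤ n ≤ 1. Hence g + k ≤ 2. But constraint 13 requires g + k = 4, and 4 > 2. Contradiction.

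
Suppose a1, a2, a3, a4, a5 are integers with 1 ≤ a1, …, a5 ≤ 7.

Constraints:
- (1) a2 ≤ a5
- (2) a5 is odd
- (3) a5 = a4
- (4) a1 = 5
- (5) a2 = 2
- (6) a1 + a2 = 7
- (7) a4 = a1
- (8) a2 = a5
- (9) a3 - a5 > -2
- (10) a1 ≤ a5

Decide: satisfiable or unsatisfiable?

Unsatisfiable

Constraint 5 fixes a2 = 2 and constraint 4 fixes a1 = 5. Constraints 3, 7, and 8 give a2 = a5 = a4 = a1, so a2 = a1. But 2 ≠ 5 — contradiction.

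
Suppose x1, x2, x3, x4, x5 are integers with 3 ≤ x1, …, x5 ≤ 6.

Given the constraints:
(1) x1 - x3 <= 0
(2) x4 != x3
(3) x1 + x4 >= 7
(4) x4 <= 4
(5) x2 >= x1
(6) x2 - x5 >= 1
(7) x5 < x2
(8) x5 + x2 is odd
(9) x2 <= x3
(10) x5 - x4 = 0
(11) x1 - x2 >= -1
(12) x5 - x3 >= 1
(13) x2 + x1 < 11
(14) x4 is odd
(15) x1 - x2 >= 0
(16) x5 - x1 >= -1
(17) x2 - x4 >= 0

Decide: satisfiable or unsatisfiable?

Constraints 1, 6, 12, and 15 give x3 − x1 ≥ 0, x1 − x2 ≥ 0, x2 − x5 ≥ 1, x5 − x3 ≥ 1.
Adding all 4 inequalities: the left sides telescope to 0, and the right sides sum to 0 + 0 + 1 + 1 = 2. So 0 ≥ 2, which is false.

Unsatisfiable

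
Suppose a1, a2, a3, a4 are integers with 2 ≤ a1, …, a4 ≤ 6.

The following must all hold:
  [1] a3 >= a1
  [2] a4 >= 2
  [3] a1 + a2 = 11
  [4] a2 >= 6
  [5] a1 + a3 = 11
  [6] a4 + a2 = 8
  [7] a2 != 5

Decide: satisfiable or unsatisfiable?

The assignment a1 = 5, a2 = 6, a3 = 6, a4 = 2 works:
  constraint 3 holds since a1 + a2 = 11.
  constraint 5 holds since a1 + a3 = 11.
The rest check out directly.

Satisfiable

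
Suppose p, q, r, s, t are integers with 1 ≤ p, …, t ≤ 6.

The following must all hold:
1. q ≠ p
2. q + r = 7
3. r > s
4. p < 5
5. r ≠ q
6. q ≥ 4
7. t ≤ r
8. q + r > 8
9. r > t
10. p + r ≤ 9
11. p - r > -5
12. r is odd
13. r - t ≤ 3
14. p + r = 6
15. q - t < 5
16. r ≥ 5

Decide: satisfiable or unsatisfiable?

From constraint 6: q ≥ 4. From constraint 16: r ≥ 5. Hence q + r ≥ 9. But constraint 2 requires q + r = 7, and 7 < 9. Contradiction.

Unsatisfiable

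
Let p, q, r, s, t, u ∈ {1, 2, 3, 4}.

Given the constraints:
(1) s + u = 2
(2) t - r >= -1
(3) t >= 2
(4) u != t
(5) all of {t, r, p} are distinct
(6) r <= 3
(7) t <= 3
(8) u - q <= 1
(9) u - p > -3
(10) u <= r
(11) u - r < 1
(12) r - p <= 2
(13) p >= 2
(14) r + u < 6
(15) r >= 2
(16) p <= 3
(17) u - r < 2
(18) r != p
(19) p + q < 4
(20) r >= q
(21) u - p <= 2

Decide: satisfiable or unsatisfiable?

Unsatisfiable

Constraints 3, 6, 7, 13, 15, and 16 confine each of t, r, p to the 2 values {2, 3}.
Constraint 5 requires all 3 of them to be distinct, but only 2 values are available — impossible by the pigeonhole principle.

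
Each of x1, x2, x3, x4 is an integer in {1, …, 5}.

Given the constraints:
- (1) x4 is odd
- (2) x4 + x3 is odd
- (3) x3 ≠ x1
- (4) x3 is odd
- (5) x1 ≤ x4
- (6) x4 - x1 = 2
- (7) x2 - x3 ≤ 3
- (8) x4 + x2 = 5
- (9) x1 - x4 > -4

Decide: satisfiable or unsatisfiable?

Unsatisfiable

Constraint 1 makes x4 odd and constraint 4 makes x3 odd, so x4 + x3 must be even. Constraint 2 says x4 + x3 is odd — contradiction.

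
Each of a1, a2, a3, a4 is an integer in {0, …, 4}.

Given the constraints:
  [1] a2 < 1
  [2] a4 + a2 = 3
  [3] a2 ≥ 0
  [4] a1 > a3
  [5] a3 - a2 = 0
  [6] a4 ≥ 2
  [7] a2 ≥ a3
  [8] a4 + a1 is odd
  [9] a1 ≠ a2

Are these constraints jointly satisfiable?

Satisfiable

Take a1 = 2, a2 = 0, a3 = 0, a4 = 3. Then constraint 2: a4 + a2 = 3; constraint 5: a3 - a2 = 0, and every other listed constraint is also met.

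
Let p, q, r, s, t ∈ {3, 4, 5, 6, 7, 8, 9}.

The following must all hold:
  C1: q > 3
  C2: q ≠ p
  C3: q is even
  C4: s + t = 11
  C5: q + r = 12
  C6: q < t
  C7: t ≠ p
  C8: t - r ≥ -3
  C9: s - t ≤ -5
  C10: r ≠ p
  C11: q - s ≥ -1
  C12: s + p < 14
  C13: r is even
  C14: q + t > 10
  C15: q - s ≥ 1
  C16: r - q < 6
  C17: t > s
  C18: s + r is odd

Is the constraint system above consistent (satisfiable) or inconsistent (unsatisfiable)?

Satisfiable

Take p = 9, q = 4, r = 8, s = 3, t = 8. Then constraint 4: s + t = 11; constraint 5: q + r = 12; constraint 8: t - r = 0, and every other listed constraint is also met.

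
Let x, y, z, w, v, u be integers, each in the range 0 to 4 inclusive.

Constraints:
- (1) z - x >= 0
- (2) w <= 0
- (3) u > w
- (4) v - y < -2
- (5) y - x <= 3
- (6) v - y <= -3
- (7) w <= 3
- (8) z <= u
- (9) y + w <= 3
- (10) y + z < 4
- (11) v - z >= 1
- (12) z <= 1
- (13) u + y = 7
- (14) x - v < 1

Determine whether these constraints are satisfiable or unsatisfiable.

Constraints 1, 5, 6, and 11 give z − x ≥ 0, x − y ≥ -3, y − v ≥ 3, v − z ≥ 1.
Adding all 4 inequalities: the left sides telescope to 0, and the right sides sum to 0 + (-3) + 3 + 1 = 1. So 0 ≥ 1, which is false.

Unsatisfiable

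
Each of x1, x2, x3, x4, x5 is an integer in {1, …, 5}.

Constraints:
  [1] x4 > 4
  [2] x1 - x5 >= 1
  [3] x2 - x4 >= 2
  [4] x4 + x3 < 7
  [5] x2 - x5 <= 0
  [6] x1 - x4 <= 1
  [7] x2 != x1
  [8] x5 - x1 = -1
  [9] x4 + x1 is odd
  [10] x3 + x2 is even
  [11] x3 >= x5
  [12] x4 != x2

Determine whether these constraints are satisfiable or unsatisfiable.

Unsatisfiable

Constraints 2, 3, 5, and 6 give x2 − x4 ≥ 2, x4 − x1 ≥ -1, x1 − x5 ≥ 1, x5 − x2 ≥ 0.
Adding all 4 inequalities: the left sides telescope to 0, and the right sides sum to 2 + (-1) + 1 + 0 = 2. So 0 ≥ 2, which is false.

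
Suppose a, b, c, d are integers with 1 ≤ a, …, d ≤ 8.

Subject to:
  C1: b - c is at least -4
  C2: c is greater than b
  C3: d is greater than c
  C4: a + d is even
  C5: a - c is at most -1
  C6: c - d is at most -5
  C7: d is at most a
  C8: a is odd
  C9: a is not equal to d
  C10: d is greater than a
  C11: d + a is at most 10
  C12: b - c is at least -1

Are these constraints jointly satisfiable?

Unsatisfiable

Constraints 3, 5, and 7 give a < c, c < d, d ≤ a. Chaining: a < c < d ≤ a, which forces a < a — impossible.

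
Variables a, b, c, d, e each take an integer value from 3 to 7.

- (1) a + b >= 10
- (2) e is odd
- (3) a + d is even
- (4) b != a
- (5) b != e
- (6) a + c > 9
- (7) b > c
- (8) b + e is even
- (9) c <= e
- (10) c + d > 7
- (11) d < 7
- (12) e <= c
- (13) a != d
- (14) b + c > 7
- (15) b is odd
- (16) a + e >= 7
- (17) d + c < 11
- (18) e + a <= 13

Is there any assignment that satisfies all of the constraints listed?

Try a = 7, b = 5, c = 3, d = 5, e = 3.
Check constraint 1: a + b = 12; constraint 6: a + c = 10. The remaining constraints are straightforward to verify.

Satisfiable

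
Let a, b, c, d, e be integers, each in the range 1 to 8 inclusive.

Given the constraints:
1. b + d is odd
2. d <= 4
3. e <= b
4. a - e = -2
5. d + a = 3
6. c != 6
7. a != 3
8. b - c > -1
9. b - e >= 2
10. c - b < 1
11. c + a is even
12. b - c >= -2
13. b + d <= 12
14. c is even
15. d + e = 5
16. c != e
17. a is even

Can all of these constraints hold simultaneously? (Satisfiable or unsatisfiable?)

Satisfiable

The assignment a = 2, b = 8, c = 8, d = 1, e = 4 works:
  constraint 4 holds since a - e = -2.
  constraint 5 holds since d + a = 3.
The rest check out directly.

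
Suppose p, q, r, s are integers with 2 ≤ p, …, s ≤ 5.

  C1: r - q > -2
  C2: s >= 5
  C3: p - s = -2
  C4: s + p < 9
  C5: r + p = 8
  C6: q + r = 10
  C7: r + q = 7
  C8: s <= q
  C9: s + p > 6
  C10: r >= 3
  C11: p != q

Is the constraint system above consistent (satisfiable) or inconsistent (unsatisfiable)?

From constraint 10: r ≥ 3. From constraints 2 and 8: q ≥ s ≥ 5. Hence r + q ≥ 8. But constraint 7 requires r + q = 7, and 7 < 8. Contradiction.

Unsatisfiable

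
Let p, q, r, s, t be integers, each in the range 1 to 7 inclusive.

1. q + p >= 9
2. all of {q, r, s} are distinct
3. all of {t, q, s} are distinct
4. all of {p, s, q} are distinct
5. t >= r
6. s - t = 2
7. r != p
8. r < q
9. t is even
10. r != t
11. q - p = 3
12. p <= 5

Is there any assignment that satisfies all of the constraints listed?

The assignment p = 4, q = 7, r = 1, s = 6, t = 4 works:
  constraint 1 holds since q + p = 11.
  constraint 6 holds since s - t = 2.
  constraint 11 holds since q - p = 3.
The rest check out directly.

Satisfiable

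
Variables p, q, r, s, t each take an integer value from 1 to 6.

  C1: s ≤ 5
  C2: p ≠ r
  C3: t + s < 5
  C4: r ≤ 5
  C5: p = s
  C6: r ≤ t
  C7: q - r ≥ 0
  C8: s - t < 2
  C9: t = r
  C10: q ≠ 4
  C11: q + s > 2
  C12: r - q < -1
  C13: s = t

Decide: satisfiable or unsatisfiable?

Unsatisfiable

From constraints 5, 9, and 13, p = s = t = r, so p = r. But constraint 2 says p ≠ r. Contradiction.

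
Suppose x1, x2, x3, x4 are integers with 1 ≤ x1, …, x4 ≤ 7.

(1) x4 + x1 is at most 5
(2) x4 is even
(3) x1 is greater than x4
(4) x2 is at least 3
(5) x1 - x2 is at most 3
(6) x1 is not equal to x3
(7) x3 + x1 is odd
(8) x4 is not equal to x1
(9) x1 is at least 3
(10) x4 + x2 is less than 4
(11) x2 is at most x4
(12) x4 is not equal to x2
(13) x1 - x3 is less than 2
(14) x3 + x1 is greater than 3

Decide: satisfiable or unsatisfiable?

From constraints 4 and 11: x4 ≥ x2 ≥ 3. From constraint 9: x1 ≥ 3. Hence x4 + x1 ≥ 6. But constraint 1 requires x4 + x1 ≤ 5, and 5 < 6. Contradiction.

Unsatisfiable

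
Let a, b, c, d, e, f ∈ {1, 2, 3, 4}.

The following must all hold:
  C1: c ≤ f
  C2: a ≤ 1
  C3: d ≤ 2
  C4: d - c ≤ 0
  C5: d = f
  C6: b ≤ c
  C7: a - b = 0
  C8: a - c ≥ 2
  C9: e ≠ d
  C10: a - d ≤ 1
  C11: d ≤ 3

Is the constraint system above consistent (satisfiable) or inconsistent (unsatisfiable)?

Unsatisfiable

Constraints 4, 8, and 10 give c − d ≥ 0, d − a ≥ -1, a − c ≥ 2.
Adding all 3 inequalities: the left sides telescope to 0, and the right sides sum to 0 + (-1) + 2 = 1. So 0 ≥ 1, which is false.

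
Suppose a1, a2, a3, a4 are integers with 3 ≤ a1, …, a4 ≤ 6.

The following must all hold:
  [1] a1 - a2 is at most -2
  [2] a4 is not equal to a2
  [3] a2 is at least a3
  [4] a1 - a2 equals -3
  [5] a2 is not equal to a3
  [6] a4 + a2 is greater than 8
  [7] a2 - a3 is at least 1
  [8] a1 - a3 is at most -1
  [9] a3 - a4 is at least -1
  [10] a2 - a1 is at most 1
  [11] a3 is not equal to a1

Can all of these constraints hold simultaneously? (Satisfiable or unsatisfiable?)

Constraints 7, 8, and 10 give a1 − a2 ≥ -1, a2 − a3 ≥ 1, a3 − a1 ≥ 1.
Adding all 3 inequalities: the left sides telescope to 0, and the right sides sum to (-1) + 1 + 1 = 1. So 0 ≥ 1, which is false.

Unsatisfiable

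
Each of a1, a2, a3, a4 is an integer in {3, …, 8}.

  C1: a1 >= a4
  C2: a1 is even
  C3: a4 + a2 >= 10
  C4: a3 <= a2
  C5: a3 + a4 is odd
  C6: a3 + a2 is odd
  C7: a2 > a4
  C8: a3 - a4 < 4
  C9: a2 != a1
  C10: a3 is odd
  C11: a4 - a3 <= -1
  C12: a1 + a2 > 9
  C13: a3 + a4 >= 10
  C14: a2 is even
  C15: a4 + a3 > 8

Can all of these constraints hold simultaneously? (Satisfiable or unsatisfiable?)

The assignment a1 = 4, a2 = 8, a3 = 7, a4 = 4 works:
  constraint 3 holds since a4 + a2 = 12.
  constraint 8 holds since a3 - a4 = 3.
The rest check out directly.

Satisfiable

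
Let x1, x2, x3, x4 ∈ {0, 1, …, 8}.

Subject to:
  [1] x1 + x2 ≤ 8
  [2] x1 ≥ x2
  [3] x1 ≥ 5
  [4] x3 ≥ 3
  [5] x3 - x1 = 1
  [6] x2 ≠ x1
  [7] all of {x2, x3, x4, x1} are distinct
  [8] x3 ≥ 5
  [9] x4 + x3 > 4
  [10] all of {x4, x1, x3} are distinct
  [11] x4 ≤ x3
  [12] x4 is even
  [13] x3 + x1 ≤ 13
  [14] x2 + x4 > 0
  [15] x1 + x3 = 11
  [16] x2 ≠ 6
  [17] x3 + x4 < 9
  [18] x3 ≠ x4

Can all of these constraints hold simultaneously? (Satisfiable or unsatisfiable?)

Satisfiable

Take x1 = 5, x2 = 3, x3 = 6, x4 = 0. Then constraint 1: x1 + x2 = 8; constraint 5: x3 - x1 = 1, and every other listed constraint is also met.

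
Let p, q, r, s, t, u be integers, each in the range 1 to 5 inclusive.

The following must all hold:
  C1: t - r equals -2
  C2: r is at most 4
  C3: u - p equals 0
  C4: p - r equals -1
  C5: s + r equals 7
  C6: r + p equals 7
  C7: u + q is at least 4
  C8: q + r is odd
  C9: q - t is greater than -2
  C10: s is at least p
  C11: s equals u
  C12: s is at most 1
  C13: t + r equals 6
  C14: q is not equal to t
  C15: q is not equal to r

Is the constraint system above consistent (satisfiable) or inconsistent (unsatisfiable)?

From constraint 2: r ≤ 4. From constraints 10 and 12: p ≤ s ≤ 1. Hence r + p ≤ 5. But constraint 6 requires r + p = 7, and 7 > 5. Contradiction.

Unsatisfiable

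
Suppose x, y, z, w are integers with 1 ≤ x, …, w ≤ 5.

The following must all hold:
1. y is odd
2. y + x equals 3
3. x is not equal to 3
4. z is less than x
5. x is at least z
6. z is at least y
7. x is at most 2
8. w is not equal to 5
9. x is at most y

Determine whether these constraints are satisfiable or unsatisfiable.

Unsatisfiable

Constraints 4, 6, and 9 give x ≤ y, y ≤ z, z < x. Chaining: x ≤ y ≤ z < x, which forces x < x — impossible.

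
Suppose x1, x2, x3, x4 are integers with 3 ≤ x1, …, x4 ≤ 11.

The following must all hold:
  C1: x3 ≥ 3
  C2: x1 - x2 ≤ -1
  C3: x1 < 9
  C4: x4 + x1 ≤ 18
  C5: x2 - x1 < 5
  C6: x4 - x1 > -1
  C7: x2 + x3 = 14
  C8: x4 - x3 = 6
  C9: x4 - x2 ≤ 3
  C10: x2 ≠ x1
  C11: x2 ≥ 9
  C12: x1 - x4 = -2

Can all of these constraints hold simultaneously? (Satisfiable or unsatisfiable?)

Take x1 = 8, x2 = 10, x3 = 4, x4 = 10. Then constraint 2: x1 - x2 = -2; constraint 4: x4 + x1 = 18, and every other listed constraint is also met.

Satisfiable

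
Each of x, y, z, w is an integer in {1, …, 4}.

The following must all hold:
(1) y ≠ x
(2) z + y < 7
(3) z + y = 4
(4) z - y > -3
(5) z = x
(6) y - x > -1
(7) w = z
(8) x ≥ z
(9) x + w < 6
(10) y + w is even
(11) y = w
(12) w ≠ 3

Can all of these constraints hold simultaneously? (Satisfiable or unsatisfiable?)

Unsatisfiable

From constraints 5, 7, and 11, y = w = z = x, so y = x. But constraint 1 says y ≠ x. Contradiction.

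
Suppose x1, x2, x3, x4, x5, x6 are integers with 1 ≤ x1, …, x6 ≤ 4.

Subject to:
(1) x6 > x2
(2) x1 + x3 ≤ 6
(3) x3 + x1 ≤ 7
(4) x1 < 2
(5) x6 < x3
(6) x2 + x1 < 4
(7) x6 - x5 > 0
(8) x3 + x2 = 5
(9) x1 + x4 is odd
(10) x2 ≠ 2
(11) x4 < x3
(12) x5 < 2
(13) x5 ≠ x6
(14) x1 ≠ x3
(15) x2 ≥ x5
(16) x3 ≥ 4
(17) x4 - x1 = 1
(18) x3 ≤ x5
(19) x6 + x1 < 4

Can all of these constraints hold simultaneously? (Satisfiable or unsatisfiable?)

Unsatisfiable

Constraints 1, 5, 15, and 18 give x6 < x3, x3 ≤ x5, x5 ≤ x2, x2 < x6. Chaining: x6 < x3 ≤ x5 ≤ x2 < x6, which forces x6 < x6 — impossible.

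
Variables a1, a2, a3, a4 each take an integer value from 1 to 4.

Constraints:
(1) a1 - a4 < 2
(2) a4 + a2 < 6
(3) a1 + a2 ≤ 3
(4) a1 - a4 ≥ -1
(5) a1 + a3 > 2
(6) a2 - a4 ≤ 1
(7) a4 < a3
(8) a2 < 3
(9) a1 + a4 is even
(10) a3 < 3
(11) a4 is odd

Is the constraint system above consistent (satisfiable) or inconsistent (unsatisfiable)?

Try a1 = 1, a2 = 2, a3 = 2, a4 = 1.
Check constraint 1: a1 - a4 = 0; constraint 2: a4 + a2 = 3. The remaining constraints are straightforward to verify.

Satisfiable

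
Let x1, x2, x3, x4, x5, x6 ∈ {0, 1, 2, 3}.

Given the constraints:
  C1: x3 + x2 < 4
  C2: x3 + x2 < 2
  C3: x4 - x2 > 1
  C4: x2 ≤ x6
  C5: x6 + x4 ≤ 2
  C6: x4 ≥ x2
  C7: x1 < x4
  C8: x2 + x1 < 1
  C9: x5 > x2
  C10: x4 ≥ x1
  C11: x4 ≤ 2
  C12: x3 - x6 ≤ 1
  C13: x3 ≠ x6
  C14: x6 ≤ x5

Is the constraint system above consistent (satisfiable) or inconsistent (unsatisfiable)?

Satisfiable

Take x1 = 0, x2 = 0, x3 = 1, x4 = 2, x5 = 2, x6 = 0. Then constraint 1: x3 + x2 = 1; constraint 2: x3 + x2 = 1, and every other listed constraint is also met.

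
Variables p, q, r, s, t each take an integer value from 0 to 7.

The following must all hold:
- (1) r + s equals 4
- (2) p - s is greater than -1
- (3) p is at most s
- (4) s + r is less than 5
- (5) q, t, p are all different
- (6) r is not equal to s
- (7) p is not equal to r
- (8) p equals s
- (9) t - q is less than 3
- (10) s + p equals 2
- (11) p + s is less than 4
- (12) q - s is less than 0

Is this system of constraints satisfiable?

Try p = 1, q = 0, r = 3, s = 1, t = 2.
Check constraint 1: r + s = 4; constraint 2: p - s = 0. The remaining constraints are straightforward to verify.

Satisfiable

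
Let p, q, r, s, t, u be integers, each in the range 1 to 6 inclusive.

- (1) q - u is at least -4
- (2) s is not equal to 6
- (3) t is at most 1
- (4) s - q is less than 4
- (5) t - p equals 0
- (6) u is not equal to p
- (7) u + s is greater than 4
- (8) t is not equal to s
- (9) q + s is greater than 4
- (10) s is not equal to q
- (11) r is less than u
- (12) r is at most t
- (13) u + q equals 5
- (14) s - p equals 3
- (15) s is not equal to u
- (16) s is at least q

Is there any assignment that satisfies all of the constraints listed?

Satisfiable

Setting (p, q, r, s, t, u) = (1, 2, 1, 4, 1, 3) satisfies everything: constraint 1: q - u = -1; constraint 4: s - q = 2; constraint 5: t - p = 0, and the others follow.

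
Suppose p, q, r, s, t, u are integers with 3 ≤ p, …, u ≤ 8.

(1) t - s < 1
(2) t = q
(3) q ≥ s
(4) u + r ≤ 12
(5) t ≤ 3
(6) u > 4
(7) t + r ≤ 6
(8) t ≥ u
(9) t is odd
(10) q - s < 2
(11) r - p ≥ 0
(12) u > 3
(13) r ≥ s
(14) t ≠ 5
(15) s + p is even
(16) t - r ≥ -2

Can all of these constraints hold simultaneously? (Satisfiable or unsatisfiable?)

From constraint 6: u ≥ 5. From constraints 5 and 8: u ≤ t and t ≤ 3, so u ≤ 3. But 3 < 5, so no value of u works.

Unsatisfiable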